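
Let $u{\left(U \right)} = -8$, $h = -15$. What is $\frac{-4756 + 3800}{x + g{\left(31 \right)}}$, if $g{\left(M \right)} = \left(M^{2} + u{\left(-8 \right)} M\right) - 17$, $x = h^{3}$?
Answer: $\frac{956}{2679} \approx 0.35685$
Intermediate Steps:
$x = -3375$ ($x = \left(-15\right)^{3} = -3375$)
$g{\left(M \right)} = -17 + M^{2} - 8 M$ ($g{\left(M \right)} = \left(M^{2} - 8 M\right) - 17 = -17 + M^{2} - 8 M$)
$\frac{-4756 + 3800}{x + g{\left(31 \right)}} = \frac{-4756 + 3800}{-3375 - \left(265 - 961\right)} = - \frac{956}{-3375 - -696} = - \frac{956}{-3375 + 696} = - \frac{956}{-2679} = \left(-956\right) \left(- \frac{1}{2679}\right) = \frac{956}{2679}$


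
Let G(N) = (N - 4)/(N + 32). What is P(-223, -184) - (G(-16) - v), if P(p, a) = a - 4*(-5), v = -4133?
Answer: -17183/4 ≈ -4295.8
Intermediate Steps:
P(p, a) = 20 + a (P(p, a) = a + 20 = 20 + a)
G(N) = (-4 + N)/(32 + N)
P(-223, -184) - (G(-16) - v) = (20 - 184) - ((-4 - 16)/(32 - 16) - 1*(-4133)) = -164 - (-20/16 + 4133) = -164 - ((1/16)*(-20) + 4133) = -164 - (-5/4 + 4133) = -164 - 1*16527/4 = -164 - 16527/4 = -17183/4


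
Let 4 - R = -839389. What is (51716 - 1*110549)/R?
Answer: -58833/839393 ≈ -0.070090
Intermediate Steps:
R = 839393 (R = 4 - 1*(-839389) = 4 + 839389 = 839393)
(51716 - 1*110549)/R = (51716 - 1*110549)/839393 = (51716 - 110549)*(1/839393) = -58833*1/839393 = -58833/839393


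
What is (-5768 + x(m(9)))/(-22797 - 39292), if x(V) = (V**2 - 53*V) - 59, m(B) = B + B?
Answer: 6457/62089 ≈ 0.10400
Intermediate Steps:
m(B) = 2*B
x(V) = -59 + V**2 - 53*V
(-5768 + x(m(9)))/(-22797 - 39292) = (-5768 + (-59 + (2*9)**2 - 106*9))/(-22797 - 39292) = (-5768 + (-59 + 18**2 - 53*18))/(-62089) = (-5768 + (-59 + 324 - 954))*(-1/62089) = (-5768 - 689)*(-1/62089) = -6457*(-1/62089) = 6457/62089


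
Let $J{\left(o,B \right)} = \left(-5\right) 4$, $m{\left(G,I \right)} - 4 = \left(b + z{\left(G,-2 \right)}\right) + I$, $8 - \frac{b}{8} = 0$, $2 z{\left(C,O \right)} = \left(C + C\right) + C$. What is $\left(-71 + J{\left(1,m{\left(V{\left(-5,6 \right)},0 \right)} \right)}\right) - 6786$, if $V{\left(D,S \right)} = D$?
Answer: $-6877$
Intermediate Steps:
$z{\left(C,O \right)} = \frac{3 C}{2}$ ($z{\left(C,O \right)} = \frac{\left(C + C\right) + C}{2} = \frac{2 C + C}{2} = \frac{3 C}{2}$)
$b = 64$ ($b = 64 - 0 = 64 + 0 = 64$)
$m{\left(G,I \right)} = 68 + I + \frac{3 G}{2}$ ($m{\left(G,I \right)} = 4 + \left(\left(64 + \frac{3 G}{2}\right) + I\right) = 4 + \left(64 + I + \frac{3 G}{2}\right) = 68 + I + \frac{3 G}{2}$)
$J{\left(o,B \right)} = -20$
$\left(-71 + J{\left(1,m{\left(V{\left(-5,6 \right)},0 \right)} \right)}\right) - 6786 = \left(-71 - 20\right) - 6786 = -91 - 6786 = -6877$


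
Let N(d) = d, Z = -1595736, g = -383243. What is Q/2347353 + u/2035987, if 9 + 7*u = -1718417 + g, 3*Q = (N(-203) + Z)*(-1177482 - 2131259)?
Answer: 75257886207473196820/100362784040631 ≈ 7.4986e+5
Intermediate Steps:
Q = 5280548802799/3 (Q = ((-203 - 1595736)*(-1177482 - 2131259))/3 = (-1595939*(-3308741))/3 = (⅓)*5280548802799 = 5280548802799/3 ≈ 1.7602e+12)
u = -2101669/7 (u = -9/7 + (-1718417 - 383243)/7 = -9/7 + (⅐)*(-2101660) = -9/7 - 2101660/7 = -2101669/7 ≈ -3.0024e+5)
Q/2347353 + u/2035987 = (5280548802799/3)/2347353 - 2101669/7/2035987 = (5280548802799/3)*(1/2347353) - 2101669/7*1/2035987 = 5280548802799/7042059 - 2101669/14251909 = 75257886207473196820/100362784040631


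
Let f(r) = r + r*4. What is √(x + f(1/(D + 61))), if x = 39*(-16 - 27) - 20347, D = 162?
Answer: I*√1095230381/223 ≈ 148.4*I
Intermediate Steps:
f(r) = 5*r (f(r) = r + 4*r = 5*r)
x = -22024 (x = 39*(-43) - 20347 = -1677 - 20347 = -22024)
√(x + f(1/(D + 61))) = √(-22024 + 5/(162 + 61)) = √(-22024 + 5/223) = √(-4911347/223) = I*√1095230381/223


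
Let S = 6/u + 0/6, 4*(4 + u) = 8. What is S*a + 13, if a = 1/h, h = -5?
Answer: 68/5 ≈ 13.600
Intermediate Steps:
u = -2 (u = -4 + (¼)*8 = -4 + 2 = -2)
S = -3 (S = 6/(-2) + 0/6 = 6*(-½) + 0*(⅙) = -3 + 0 = -3)
a = -⅕ (a = 1/(-5) = -⅕ ≈ -0.20000)
S*a + 13 = -3*(-⅕) + 13 = ⅗ + 13 = 68/5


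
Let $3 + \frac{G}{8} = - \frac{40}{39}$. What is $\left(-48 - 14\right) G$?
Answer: $\frac{77872}{39} \approx 1996.7$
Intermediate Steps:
$G = - \frac{1256}{39}$ ($G = -24 + 8 \left(- \frac{40}{39}\right) = -24 - \frac{320}{39} = - \frac{1256}{39} \approx -32.205$)
$\left(-48 - 14\right) G = \left(-48 - 14\right) \left(- \frac{1256}{39}\right) = \left(-62\right) \left(- \frac{1256}{39}\right) = \frac{77872}{39}$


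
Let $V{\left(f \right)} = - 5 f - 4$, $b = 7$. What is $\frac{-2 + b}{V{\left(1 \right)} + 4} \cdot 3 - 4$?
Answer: $-7$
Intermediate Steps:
$V{\left(f \right)} = -4 - 5 f$
$\frac{-2 + b}{V{\left(1 \right)} + 4} \cdot 3 - 4 = \frac{-2 + 7}{\left(-4 - 5\right) + 4} \cdot 3 - 4 = \frac{5}{\left(-4 - 5\right) + 4} \cdot 3 - 4 = \frac{5}{-9 + 4} \cdot 3 - 4 = \frac{5}{-5} \cdot 3 - 4 = 5 \left(- \frac{1}{5}\right) 3 - 4 = \left(-1\right) 3 - 4 = -3 - 4 = -7$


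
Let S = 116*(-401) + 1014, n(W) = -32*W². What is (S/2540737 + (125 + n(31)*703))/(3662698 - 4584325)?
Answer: 7846714520407/334515974157 ≈ 23.457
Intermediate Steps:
S = -45502 (S = -46516 + 1014 = -45502)
(S/2540737 + (125 + n(31)*703))/(3662698 - 4584325) = (-45502/2540737 + (125 - 32*31²*703))/(3662698 - 4584325) = (-45502*1/2540737 + (125 - 32*961*703))/(-921627) = (-45502/2540737 + (125 - 30752*703))*(-1/921627) = (-45502/2540737 + (125 - 21618656))*(-1/921627) = (-45502/2540737 - 21618531)*(-1/921627) = -54927001642849/2540737*(-1/921627) = 7846714520407/334515974157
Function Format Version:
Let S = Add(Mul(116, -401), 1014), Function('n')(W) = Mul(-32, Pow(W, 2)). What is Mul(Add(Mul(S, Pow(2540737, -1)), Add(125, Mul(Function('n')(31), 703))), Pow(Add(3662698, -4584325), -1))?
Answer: Rational(7846714520407, 334515974157) ≈ 23.457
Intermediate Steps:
S = -45502 (S = Add(-46516, 1014) = -45502)
Mul(Add(Mul(S, Pow(2540737, -1)), Add(125, Mul(Function('n')(31), 703))), Pow(Add(3662698, -4584325), -1)) = Mul(Add(Mul(-45502, Pow(2540737, -1)), Add(125, Mul(Mul(-32, Pow(31, 2)), 703))), Pow(Add(3662698, -4584325), -1)) = Mul(Add(Mul(-45502, Rational(1, 2540737)), Add(125, Mul(Mul(-32, 961), 703))), Pow(-921627, -1)) = Mul(Add(Rational(-45502, 2540737), Add(125, Mul(-30752, 703))), Rational(-1, 921627)) = Mul(Add(Rational(-45502, 2540737), Add(125, -21618656)), Rational(-1, 921627)) = Mul(Add(Rational(-45502, 2540737), -21618531), Rational(-1, 921627)) = Mul(Rational(-54927001642849, 2540737), Rational(-1, 921627)) = Rational(7846714520407, 334515974157)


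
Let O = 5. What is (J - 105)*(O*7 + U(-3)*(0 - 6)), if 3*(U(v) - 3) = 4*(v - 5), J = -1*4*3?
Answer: -9477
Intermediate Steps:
J = -12 (J = -4*3 = -12)
U(v) = -11/3 + 4*v/3 (U(v) = 3 + (4*(v - 5))/3 = 3 + (4*(-5 + v))/3 = 3 + (-20 + 4*v)/3 = 3 + (-20/3 + 4*v/3) = -11/3 + 4*v/3)
(J - 105)*(O*7 + U(-3)*(0 - 6)) = (-12 - 105)*(5*7 + (-11/3 + (4/3)*(-3))*(0 - 6)) = -117*(35 + (-11/3 - 4)*(-6)) = -117*(35 - 23/3*(-6)) = -117*(35 + 46) = -117*81 = -9477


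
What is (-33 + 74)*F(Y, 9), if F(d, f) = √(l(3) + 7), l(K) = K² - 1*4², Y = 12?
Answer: 0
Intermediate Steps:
l(K) = -16 + K² (l(K) = K² - 1*16 = K² - 16 = -16 + K²)
F(d, f) = 0 (F(d, f) = √((-16 + 3²) + 7) = √((-16 + 9) + 7) = √(-7 + 7) = √0 = 0)
(-33 + 74)*F(Y, 9) = (-33 + 74)*0 = 41*0 = 0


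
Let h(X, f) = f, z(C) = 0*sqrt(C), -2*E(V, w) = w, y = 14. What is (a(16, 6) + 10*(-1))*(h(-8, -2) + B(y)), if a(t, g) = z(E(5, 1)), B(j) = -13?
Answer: 150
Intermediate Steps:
E(V, w) = -w/2
z(C) = 0
a(t, g) = 0
(a(16, 6) + 10*(-1))*(h(-8, -2) + B(y)) = (0 + 10*(-1))*(-2 - 13) = (0 - 10)*(-15) = -10*(-15) = 150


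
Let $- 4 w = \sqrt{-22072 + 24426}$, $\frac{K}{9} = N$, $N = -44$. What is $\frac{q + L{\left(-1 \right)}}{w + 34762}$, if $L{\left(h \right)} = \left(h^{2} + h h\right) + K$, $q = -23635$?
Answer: $- \frac{6682368784}{9667171975} - \frac{48058 \sqrt{2354}}{9667171975} \approx -0.69148$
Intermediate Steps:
$K = -396$ ($K = 9 \left(-44\right) = -396$)
$w = - \frac{\sqrt{2354}}{4}$ ($w = - \frac{\sqrt{-22072 + 24426}}{4} = - \frac{\sqrt{2354}}{4} \approx -12.13$)
$L{\left(h \right)} = -396 + 2 h^{2}$ ($L{\left(h \right)} = \left(h^{2} + h h\right) - 396 = \left(h^{2} + h^{2}\right) - 396 = 2 h^{2} - 396 = -396 + 2 h^{2}$)
$\frac{q + L{\left(-1 \right)}}{w + 34762} = \frac{-23635 - \left(396 - 2 \left(-1\right)^{2}\right)}{- \frac{\sqrt{2354}}{4} + 34762} = \frac{-23635 + \left(-396 + 2 \cdot 1\right)}{34762 - \frac{\sqrt{2354}}{4}} = \frac{-23635 + \left(-396 + 2\right)}{34762 - \frac{\sqrt{2354}}{4}} = \frac{-23635 - 394}{34762 - \frac{\sqrt{2354}}{4}} = - \frac{24029}{34762 - \frac{\sqrt{2354}}{4}}$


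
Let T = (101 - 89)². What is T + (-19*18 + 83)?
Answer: -115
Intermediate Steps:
T = 144 (T = 12² = 144)
T + (-19*18 + 83) = 144 + (-19*18 + 83) = 144 + (-342 + 83) = 144 - 259 = -115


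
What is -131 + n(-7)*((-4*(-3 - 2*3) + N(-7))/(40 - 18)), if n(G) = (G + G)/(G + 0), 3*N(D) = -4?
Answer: -4219/33 ≈ -127.85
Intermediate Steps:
N(D) = -4/3 (N(D) = (1/3)*(-4) = -4/3)
n(G) = 2 (n(G) = (2*G)/G = 2)
-131 + n(-7)*((-4*(-3 - 2*3) + N(-7))/(40 - 18)) = -131 + 2*((-4*(-3 - 2*3) - 4/3)/(40 - 18)) = -131 + 2*((-4*(-3 - 6) - 4/3)/22) = -131 + 2*((-4*(-9) - 4/3)*(1/22)) = -131 + 2*((36 - 4/3)*(1/22)) = -131 + 2*((104/3)*(1/22)) = -131 + 2*(52/33) = -131 + 104/33 = -4219/33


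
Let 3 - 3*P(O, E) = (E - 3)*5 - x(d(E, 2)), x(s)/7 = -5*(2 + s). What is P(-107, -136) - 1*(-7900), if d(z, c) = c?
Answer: 8086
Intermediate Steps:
x(s) = -70 - 35*s (x(s) = 7*(-5*(2 + s)) = 7*(-10 - 5*s) = -70 - 35*s)
P(O, E) = -122/3 - 5*E/3 (P(O, E) = 1 - ((E - 3)*5 - (-70 - 35*2))/3 = 1 - ((-3 + E)*5 - (-70 - 70))/3 = 1 - ((-15 + 5*E) - 1*(-140))/3 = 1 - ((-15 + 5*E) + 140)/3 = 1 - (125 + 5*E)/3 = 1 + (-125/3 - 5*E/3) = -122/3 - 5*E/3)
P(-107, -136) - 1*(-7900) = (-122/3 - 5/3*(-136)) - 1*(-7900) = (-122/3 + 680/3) + 7900 = 186 + 7900 = 8086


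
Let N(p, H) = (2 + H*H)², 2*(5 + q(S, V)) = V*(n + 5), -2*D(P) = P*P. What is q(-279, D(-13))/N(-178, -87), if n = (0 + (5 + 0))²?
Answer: -2545/114640082 ≈ -2.2200e-5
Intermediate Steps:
D(P) = -P²/2 (D(P) = -P*P/2 = -P²/2)
n = 25 (n = (0 + 5)² = 5² = 25)
q(S, V) = -5 + 15*V (q(S, V) = -5 + (V*(25 + 5))/2 = -5 + (V*30)/2 = -5 + (30*V)/2 = -5 + 15*V)
N(p, H) = (2 + H²)²
q(-279, D(-13))/N(-178, -87) = (-5 + 15*(-½*(-13)²))/((2 + (-87)²)²) = (-5 + 15*(-½*169))/((2 + 7569)²) = (-5 + 15*(-169/2))/(7571²) = (-5 - 2535/2)/57320041 = -2545/2*1/57320041 = -2545/114640082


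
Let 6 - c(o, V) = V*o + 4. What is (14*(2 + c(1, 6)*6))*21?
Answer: -6468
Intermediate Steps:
c(o, V) = 2 - V*o (c(o, V) = 6 - (V*o + 4) = 6 - (4 + V*o) = 6 + (-4 - V*o) = 2 - V*o)
(14*(2 + c(1, 6)*6))*21 = (14*(2 + (2 - 1*6*1)*6))*21 = (14*(2 + (2 - 6)*6))*21 = (14*(2 - 4*6))*21 = (14*(2 - 24))*21 = (14*(-22))*21 = -308*21 = -6468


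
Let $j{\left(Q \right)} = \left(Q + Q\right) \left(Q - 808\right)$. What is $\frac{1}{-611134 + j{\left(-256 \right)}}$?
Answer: $- \frac{1}{66366} \approx -1.5068 \cdot 10^{-5}$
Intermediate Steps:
$j{\left(Q \right)} = 2 Q \left(-808 + Q\right)$
$\frac{1}{-611134 + j{\left(-256 \right)}} = \frac{1}{-611134 + 2 \left(-256\right) \left(-808 - 256\right)} = \frac{1}{-611134 + 2 \left(-256\right) \left(-1064\right)} = \frac{1}{-611134 + 544768} = \frac{1}{-66366} = - \frac{1}{66366}$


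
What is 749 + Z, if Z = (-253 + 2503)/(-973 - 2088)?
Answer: 2290439/3061 ≈ 748.26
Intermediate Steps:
Z = -2250/3061 (Z = 2250/(-3061) = 2250*(-1/3061) = -2250/3061 ≈ -0.73505)
749 + Z = 749 - 2250/3061 = 2290439/3061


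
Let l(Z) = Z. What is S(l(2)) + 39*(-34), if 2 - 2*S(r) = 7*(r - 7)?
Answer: -2615/2 ≈ -1307.5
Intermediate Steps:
S(r) = 51/2 - 7*r/2 (S(r) = 1 - 7*(r - 7)/2 = 1 - 7*(-7 + r)/2 = 1 - (-49 + 7*r)/2 = 1 + (49/2 - 7*r/2) = 51/2 - 7*r/2)
S(l(2)) + 39*(-34) = (51/2 - 7/2*2) + 39*(-34) = (51/2 - 7) - 1326 = 37/2 - 1326 = -2615/2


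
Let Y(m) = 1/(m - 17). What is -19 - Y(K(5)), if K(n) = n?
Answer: -227/12 ≈ -18.917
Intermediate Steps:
Y(m) = 1/(-17 + m)
-19 - Y(K(5)) = -19 - 1/(-17 + 5) = -19 - 1/(-12) = -19 - 1*(-1/12) = -19 + 1/12 = -227/12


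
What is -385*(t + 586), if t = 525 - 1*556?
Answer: -213675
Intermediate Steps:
t = -31 (t = 525 - 556 = -31)
-385*(t + 586) = -385*(-31 + 586) = -385*555 = -213675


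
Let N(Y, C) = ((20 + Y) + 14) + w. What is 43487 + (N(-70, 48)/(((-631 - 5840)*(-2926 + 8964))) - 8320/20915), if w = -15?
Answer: 2369117463287573/54479249778 ≈ 43487.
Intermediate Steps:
N(Y, C) = 19 + Y (N(Y, C) = ((20 + Y) + 14) - 15 = (34 + Y) - 15 = 19 + Y)
43487 + (N(-70, 48)/(((-631 - 5840)*(-2926 + 8964))) - 8320/20915) = 43487 + ((19 - 70)/(((-631 - 5840)*(-2926 + 8964))) - 8320/20915) = 43487 + (-51/((-6471*6038)) - 8320*1/20915) = 43487 + (-51/(-39071898) - 1664/4183) = 43487 + (-51*(-1/39071898) - 1664/4183) = 43487 + (17/13023966 - 1664/4183) = 43487 - 21671808313/54479249778 = 2369117463287573/54479249778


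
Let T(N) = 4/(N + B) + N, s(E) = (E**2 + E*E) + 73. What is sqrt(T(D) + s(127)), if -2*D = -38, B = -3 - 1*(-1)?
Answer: 3*sqrt(1038802)/17 ≈ 179.86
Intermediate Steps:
B = -2 (B = -3 + 1 = -2)
D = 19 (D = -1/2*(-38) = 19)
s(E) = 73 + 2*E**2 (s(E) = (E**2 + E**2) + 73 = 2*E**2 + 73 = 73 + 2*E**2)
T(N) = N + 4/(-2 + N) (T(N) = 4/(N - 2) + N = 4/(-2 + N) + N = N + 4/(-2 + N))
sqrt(T(D) + s(127)) = sqrt((4 + 19**2 - 2*19)/(-2 + 19) + (73 + 2*127**2)) = sqrt((4 + 361 - 38)/17 + (73 + 2*16129)) = sqrt((1/17)*327 + (73 + 32258)) = sqrt(327/17 + 32331) = sqrt(549954/17) = 3*sqrt(1038802)/17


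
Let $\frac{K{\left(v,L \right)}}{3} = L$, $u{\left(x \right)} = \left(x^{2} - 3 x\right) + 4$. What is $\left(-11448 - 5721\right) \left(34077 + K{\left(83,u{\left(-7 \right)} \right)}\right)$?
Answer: $-588879531$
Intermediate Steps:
$u{\left(x \right)} = 4 + x^{2} - 3 x$
$K{\left(v,L \right)} = 3 L$
$\left(-11448 - 5721\right) \left(34077 + K{\left(83,u{\left(-7 \right)} \right)}\right) = \left(-11448 - 5721\right) \left(34077 + 3 \left(4 + \left(-7\right)^{2} - -21\right)\right) = - 17169 \left(34077 + 3 \left(4 + 49 + 21\right)\right) = - 17169 \left(34077 + 3 \cdot 74\right) = - 17169 \left(34077 + 222\right) = \left(-17169\right) 34299 = -588879531$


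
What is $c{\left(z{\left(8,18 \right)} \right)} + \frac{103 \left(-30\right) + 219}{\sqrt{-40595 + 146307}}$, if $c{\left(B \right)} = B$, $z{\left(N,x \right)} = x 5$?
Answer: $90 - \frac{2871 \sqrt{6607}}{26428} \approx 81.17$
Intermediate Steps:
$z{\left(N,x \right)} = 5 x$
$c{\left(z{\left(8,18 \right)} \right)} + \frac{103 \left(-30\right) + 219}{\sqrt{-40595 + 146307}} = 5 \cdot 18 + \frac{103 \left(-30\right) + 219}{\sqrt{-40595 + 146307}} = 90 + \frac{-3090 + 219}{\sqrt{105712}} = 90 - \frac{2871}{4 \sqrt{6607}} = 90 - 2871 \frac{\sqrt{6607}}{26428} = 90 - \frac{2871 \sqrt{6607}}{26428}$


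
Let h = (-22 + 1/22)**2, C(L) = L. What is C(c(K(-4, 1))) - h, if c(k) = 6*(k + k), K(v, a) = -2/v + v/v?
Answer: -224577/484 ≈ -464.00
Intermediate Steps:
K(v, a) = 1 - 2/v (K(v, a) = -2/v + 1 = 1 - 2/v)
c(k) = 12*k (c(k) = 6*(2*k) = 12*k)
h = 233289/484 (h = (-22 + 1/22)**2 = (-483/22)**2 = 233289/484 ≈ 482.00)
C(c(K(-4, 1))) - h = 12*((-2 - 4)/(-4)) - 1*233289/484 = 12*(-1/4*(-6)) - 233289/484 = 12*(3/2) - 233289/484 = 18 - 233289/484 = -224577/484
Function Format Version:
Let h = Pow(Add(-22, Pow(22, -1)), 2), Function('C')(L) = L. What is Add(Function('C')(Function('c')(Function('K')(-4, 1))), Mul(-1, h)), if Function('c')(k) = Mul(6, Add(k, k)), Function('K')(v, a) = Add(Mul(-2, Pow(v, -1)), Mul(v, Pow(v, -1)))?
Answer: Rational(-224577, 484) ≈ -464.00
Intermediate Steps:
Function('K')(v, a) = Add(1, Mul(-2, Pow(v, -1))) (Function('K')(v, a) = Add(Mul(-2, Pow(v, -1)), 1) = Add(1, Mul(-2, Pow(v, -1))))
Function('c')(k) = Mul(12, k) (Function('c')(k) = Mul(6, Mul(2, k)) = Mul(12, k))
h = Rational(233289, 484) (h = Pow(Add(-22, Rational(1, 22)), 2) = Pow(Rational(-483, 22), 2) = Rational(233289, 484) ≈ 482.00)
Add(Function('C')(Function('c')(Function('K')(-4, 1))), Mul(-1, h)) = Add(Mul(12, Mul(Pow(-4, -1), Add(-2, -4))), Mul(-1, Rational(233289, 484))) = Add(Mul(12, Mul(Rational(-1, 4), -6)), Rational(-233289, 484)) = Add(Mul(12, Rational(3, 2)), Rational(-233289, 484)) = Add(18, Rational(-233289, 484)) = Rational(-224577, 484)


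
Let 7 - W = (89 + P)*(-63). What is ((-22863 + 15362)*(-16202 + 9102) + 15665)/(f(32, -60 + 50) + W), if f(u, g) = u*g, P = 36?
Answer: 53272765/7562 ≈ 7044.8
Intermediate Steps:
W = 7882 (W = 7 - (89 + 36)*(-63) = 7 - 125*(-63) = 7 - 1*(-7875) = 7 + 7875 = 7882)
f(u, g) = g*u
((-22863 + 15362)*(-16202 + 9102) + 15665)/(f(32, -60 + 50) + W) = ((-22863 + 15362)*(-16202 + 9102) + 15665)/((-60 + 50)*32 + 7882) = (-7501*(-7100) + 15665)/(-10*32 + 7882) = (53257100 + 15665)/(-320 + 7882) = 53272765/7562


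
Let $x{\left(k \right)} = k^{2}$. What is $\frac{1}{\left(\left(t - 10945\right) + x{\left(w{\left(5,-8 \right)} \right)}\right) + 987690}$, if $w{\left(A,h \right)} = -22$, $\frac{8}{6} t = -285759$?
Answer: $\frac{4}{3051639} \approx 1.3108 \cdot 10^{-6}$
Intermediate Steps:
$t = - \frac{857277}{4}$ ($t = \frac{3}{4} \left(-285759\right) = - \frac{857277}{4} \approx -2.1432 \cdot 10^{5}$)
$\frac{1}{\left(\left(t - 10945\right) + x{\left(w{\left(5,-8 \right)} \right)}\right) + 987690} = \frac{1}{\left(\left(- \frac{857277}{4} - 10945\right) + \left(-22\right)^{2}\right) + 987690} = \frac{1}{\left(- \frac{901057}{4} + 484\right) + 987690} = \frac{1}{- \frac{899121}{4} + 987690} = \frac{1}{\frac{3051639}{4}} = \frac{4}{3051639}$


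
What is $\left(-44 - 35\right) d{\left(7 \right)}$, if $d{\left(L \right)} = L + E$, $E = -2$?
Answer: $-395$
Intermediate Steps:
$d{\left(L \right)} = -2 + L$ ($d{\left(L \right)} = L - 2 = -2 + L$)
$\left(-44 - 35\right) d{\left(7 \right)} = \left(-44 - 35\right) \left(-2 + 7\right) = \left(-79\right) 5 = -395$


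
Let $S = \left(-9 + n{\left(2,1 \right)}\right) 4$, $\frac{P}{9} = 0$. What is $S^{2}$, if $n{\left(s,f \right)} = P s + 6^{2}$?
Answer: $11664$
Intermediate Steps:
$P = 0$ ($P = 9 \cdot 0 = 0$)
$n{\left(s,f \right)} = 36$ ($n{\left(s,f \right)} = 0 s + 6^{2} = 0 + 36 = 36$)
$S = 108$ ($S = \left(-9 + 36\right) 4 = 27 \cdot 4 = 108$)
$S^{2} = 108^{2} = 11664$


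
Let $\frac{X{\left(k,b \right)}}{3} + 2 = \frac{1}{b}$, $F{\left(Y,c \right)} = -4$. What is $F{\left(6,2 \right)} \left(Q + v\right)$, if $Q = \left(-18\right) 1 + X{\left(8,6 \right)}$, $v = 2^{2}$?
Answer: $78$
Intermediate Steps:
$X{\left(k,b \right)} = -6 + \frac{3}{b}$
$v = 4$
$Q = - \frac{47}{2}$ ($Q = \left(-18\right) 1 - \left(6 - \frac{3}{6}\right) = -18 + \left(-6 + 3 \cdot \frac{1}{6}\right) = -18 + \left(-6 + \frac{1}{2}\right) = -18 - \frac{11}{2} = - \frac{47}{2} \approx -23.5$)
$F{\left(6,2 \right)} \left(Q + v\right) = - 4 \left(- \frac{47}{2} + 4\right) = \left(-4\right) \left(- \frac{39}{2}\right) = 78$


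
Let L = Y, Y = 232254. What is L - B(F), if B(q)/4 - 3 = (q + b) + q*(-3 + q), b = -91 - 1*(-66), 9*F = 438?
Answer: 2009318/9 ≈ 2.2326e+5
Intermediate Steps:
F = 146/3 (F = (⅑)*438 = 146/3 ≈ 48.667)
b = -25 (b = -91 + 66 = -25)
L = 232254
B(q) = -88 + 4*q + 4*q*(-3 + q) (B(q) = 12 + 4*((q - 25) + q*(-3 + q)) = 12 + 4*((-25 + q) + q*(-3 + q)) = 12 + 4*(-25 + q + q*(-3 + q)) = 12 + (-100 + 4*q + 4*q*(-3 + q)) = -88 + 4*q + 4*q*(-3 + q))
L - B(F) = 232254 - (-88 - 8*146/3 + 4*(146/3)²) = 232254 - (-88 - 1168/3 + 4*(21316/9)) = 232254 - (-88 - 1168/3 + 85264/9) = 232254 - 1*80968/9 = 232254 - 80968/9 = 2009318/9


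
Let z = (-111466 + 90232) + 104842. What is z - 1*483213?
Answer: -399605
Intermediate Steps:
z = 83608 (z = -21234 + 104842 = 83608)
z - 1*483213 = 83608 - 1*483213 = 83608 - 483213 = -399605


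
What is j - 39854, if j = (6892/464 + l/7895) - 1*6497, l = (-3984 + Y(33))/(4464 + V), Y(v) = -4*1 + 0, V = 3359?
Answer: -331973462499513/7164459860 ≈ -46336.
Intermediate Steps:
Y(v) = -4 (Y(v) = -4 + 0 = -4)
l = -3988/7823 (l = (-3984 - 4)/(4464 + 3359) = -3988/7823 ≈ -0.50978)
j = -46441079239073/7164459860 (j = (6892/464 - 3988/7823/7895) - 1*6497 = (6892*(1/464) - 3988/7823*1/7895) - 6497 = (1723/116 - 3988/61762585) - 6497 = 106416471347/7164459860 - 6497 = -46441079239073/7164459860 ≈ -6482.1)
j - 39854 = -46441079239073/7164459860 - 39854 = -331973462499513/7164459860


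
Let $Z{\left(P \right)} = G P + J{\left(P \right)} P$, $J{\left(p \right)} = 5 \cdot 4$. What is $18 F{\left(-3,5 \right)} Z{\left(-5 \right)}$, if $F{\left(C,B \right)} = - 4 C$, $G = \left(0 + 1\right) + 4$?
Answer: $-27000$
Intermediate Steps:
$J{\left(p \right)} = 20$
$G = 5$ ($G = 1 + 4 = 5$)
$Z{\left(P \right)} = 25 P$ ($Z{\left(P \right)} = 5 P + 20 P = 25 P$)
$18 F{\left(-3,5 \right)} Z{\left(-5 \right)} = 18 \left(\left(-4\right) \left(-3\right)\right) 25 \left(-5\right) = 18 \cdot 12 \left(-125\right) = 216 \left(-125\right) = -27000$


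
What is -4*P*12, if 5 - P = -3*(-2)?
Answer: 48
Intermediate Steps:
P = -1 (P = 5 - (-3)*(-2) = 5 - 1*6 = 5 - 6 = -1)
-4*P*12 = -4*(-1)*12 = 4*12 = 48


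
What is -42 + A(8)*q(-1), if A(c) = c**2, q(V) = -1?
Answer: -106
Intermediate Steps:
-42 + A(8)*q(-1) = -42 + 8**2*(-1) = -42 + 64*(-1) = -42 - 64 = -106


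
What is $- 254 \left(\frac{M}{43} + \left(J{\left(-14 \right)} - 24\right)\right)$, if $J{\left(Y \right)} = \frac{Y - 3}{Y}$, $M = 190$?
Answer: $\frac{1404239}{301} \approx 4665.2$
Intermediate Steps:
$J{\left(Y \right)} = \frac{-3 + Y}{Y}$ ($J{\left(Y \right)} = \frac{Y - 3}{Y} = \frac{-3 + Y}{Y}$)
$- 254 \left(\frac{M}{43} + \left(J{\left(-14 \right)} - 24\right)\right) = - 254 \left(\frac{190}{43} - \left(24 - \frac{-3 - 14}{-14}\right)\right) = - 254 \left(190 \cdot \frac{1}{43} - \frac{319}{14}\right) = - 254 \left(\frac{190}{43} + \left(\frac{17}{14} - 24\right)\right) = - 254 \left(\frac{190}{43} - \frac{319}{14}\right) = \left(-254\right) \left(- \frac{11057}{602}\right) = \frac{1404239}{301}$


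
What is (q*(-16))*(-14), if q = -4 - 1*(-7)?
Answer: 672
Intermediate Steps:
q = 3 (q = -4 + 7 = 3)
(q*(-16))*(-14) = (3*(-16))*(-14) = -48*(-14) = 672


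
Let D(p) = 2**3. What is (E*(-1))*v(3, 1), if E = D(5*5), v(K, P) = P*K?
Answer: -24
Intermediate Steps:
D(p) = 8
v(K, P) = K*P
E = 8
(E*(-1))*v(3, 1) = (8*(-1))*(3*1) = -8*3 = -24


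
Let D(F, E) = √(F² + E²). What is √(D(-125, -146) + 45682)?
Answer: √(45682 + √36941) ≈ 214.18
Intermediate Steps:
D(F, E) = √(E² + F²)
√(D(-125, -146) + 45682) = √(√((-146)² + (-125)²) + 45682) = √(√(21316 + 15625) + 45682) = √(√36941 + 45682) = √(45682 + √36941)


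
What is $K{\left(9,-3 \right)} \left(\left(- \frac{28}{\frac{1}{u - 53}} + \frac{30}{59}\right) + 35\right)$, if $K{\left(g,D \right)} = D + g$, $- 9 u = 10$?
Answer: $\frac{1646758}{177} \approx 9303.7$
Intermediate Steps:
$u = - \frac{10}{9}$ ($u = \left(- \frac{1}{9}\right) 10 = - \frac{10}{9} \approx -1.1111$)
$K{\left(9,-3 \right)} \left(\left(- \frac{28}{\frac{1}{u - 53}} + \frac{30}{59}\right) + 35\right) = \left(-3 + 9\right) \left(\left(- \frac{28}{\frac{1}{- \frac{10}{9} - 53}} + \frac{30}{59}\right) + 35\right) = 6 \left(\left(- \frac{28}{\frac{1}{- \frac{487}{9}}} + 30 \cdot \frac{1}{59}\right) + 35\right) = 6 \left(\left(- \frac{28}{- \frac{9}{487}} + \frac{30}{59}\right) + 35\right) = 6 \left(\left(\left(-28\right) \left(- \frac{487}{9}\right) + \frac{30}{59}\right) + 35\right) = 6 \left(\left(\frac{13636}{9} + \frac{30}{59}\right) + 35\right) = 6 \left(\frac{804794}{531} + 35\right) = 6 \cdot \frac{823379}{531} = \frac{1646758}{177}$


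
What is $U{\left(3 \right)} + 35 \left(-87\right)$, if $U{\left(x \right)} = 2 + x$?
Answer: $-3040$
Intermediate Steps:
$U{\left(3 \right)} + 35 \left(-87\right) = \left(2 + 3\right) + 35 \left(-87\right) = 5 - 3045 = -3040$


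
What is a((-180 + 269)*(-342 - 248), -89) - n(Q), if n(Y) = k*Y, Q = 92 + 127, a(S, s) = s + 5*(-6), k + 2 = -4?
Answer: 1195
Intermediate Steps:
k = -6 (k = -2 - 4 = -6)
a(S, s) = -30 + s (a(S, s) = s - 30 = -30 + s)
Q = 219
n(Y) = -6*Y
a((-180 + 269)*(-342 - 248), -89) - n(Q) = (-30 - 89) - (-6)*219 = -119 - 1*(-1314) = -119 + 1314 = 1195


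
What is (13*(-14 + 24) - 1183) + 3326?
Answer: 2273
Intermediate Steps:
(13*(-14 + 24) - 1183) + 3326 = (13*10 - 1183) + 3326 = (130 - 1183) + 3326 = -1053 + 3326 = 2273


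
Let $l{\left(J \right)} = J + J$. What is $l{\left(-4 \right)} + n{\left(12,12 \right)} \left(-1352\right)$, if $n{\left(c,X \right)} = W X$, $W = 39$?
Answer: $-632744$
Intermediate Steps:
$n{\left(c,X \right)} = 39 X$
$l{\left(J \right)} = 2 J$
$l{\left(-4 \right)} + n{\left(12,12 \right)} \left(-1352\right) = 2 \left(-4\right) + 39 \cdot 12 \left(-1352\right) = -8 + 468 \left(-1352\right) = -8 - 632736 = -632744$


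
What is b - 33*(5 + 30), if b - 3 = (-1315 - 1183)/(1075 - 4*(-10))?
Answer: -1286978/1115 ≈ -1154.2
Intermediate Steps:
b = 847/1115 (b = 3 + (-1315 - 1183)/(1075 - 4*(-10)) = 3 - 2498/(1075 + 40) = 3 - 2498/1115 = 847/1115 ≈ 0.75964)
b - 33*(5 + 30) = 847/1115 - 33*(5 + 30) = 847/1115 - 33*35 = 847/1115 - 1*1155 = 847/1115 - 1155 = -1286978/1115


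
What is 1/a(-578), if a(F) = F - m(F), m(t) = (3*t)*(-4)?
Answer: -1/7514 ≈ -0.00013308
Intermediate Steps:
m(t) = -12*t
a(F) = 13*F (a(F) = F - (-12)*F = F + 12*F = 13*F)
1/a(-578) = 1/(13*(-578)) = 1/(-7514) = -1/7514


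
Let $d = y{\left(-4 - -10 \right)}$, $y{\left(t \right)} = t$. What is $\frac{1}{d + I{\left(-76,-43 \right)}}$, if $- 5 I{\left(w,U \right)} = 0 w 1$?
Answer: $\frac{1}{6} \approx 0.16667$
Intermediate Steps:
$I{\left(w,U \right)} = 0$ ($I{\left(w,U \right)} = - \frac{0 w 1}{5} = - \frac{0 \cdot 1}{5} = \left(- \frac{1}{5}\right) 0 = 0$)
$d = 6$ ($d = -4 - -10 = -4 + 10 = 6$)
$\frac{1}{d + I{\left(-76,-43 \right)}} = \frac{1}{6 + 0} = \frac{1}{6}$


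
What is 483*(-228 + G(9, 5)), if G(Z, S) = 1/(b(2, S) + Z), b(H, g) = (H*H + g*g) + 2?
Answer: -4404477/40 ≈ -1.1011e+5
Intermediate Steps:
b(H, g) = 2 + H**2 + g**2 (b(H, g) = (H**2 + g**2) + 2 = 2 + H**2 + g**2)
G(Z, S) = 1/(6 + Z + S**2) (G(Z, S) = 1/((2 + 2**2 + S**2) + Z) = 1/((2 + 4 + S**2) + Z) = 1/((6 + S**2) + Z) = 1/(6 + Z + S**2))
483*(-228 + G(9, 5)) = 483*(-228 + 1/(6 + 9 + 5**2)) = 483*(-228 + 1/(6 + 9 + 25)) = 483*(-228 + 1/40) = 483*(-9119/40) = -4404477/40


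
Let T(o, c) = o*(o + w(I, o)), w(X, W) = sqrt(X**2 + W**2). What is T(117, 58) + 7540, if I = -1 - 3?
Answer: 21229 + 117*sqrt(13705) ≈ 34926.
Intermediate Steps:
I = -4
w(X, W) = sqrt(W**2 + X**2)
T(o, c) = o*(o + sqrt(16 + o**2)) (T(o, c) = o*(o + sqrt(o**2 + (-4)**2)) = o*(o + sqrt(o**2 + 16)) = o*(o + sqrt(16 + o**2)))
T(117, 58) + 7540 = 117*(117 + sqrt(16 + 117**2)) + 7540 = 117*(117 + sqrt(16 + 13689)) + 7540 = 117*(117 + sqrt(13705)) + 7540 = (13689 + 117*sqrt(13705)) + 7540 = 21229 + 117*sqrt(13705)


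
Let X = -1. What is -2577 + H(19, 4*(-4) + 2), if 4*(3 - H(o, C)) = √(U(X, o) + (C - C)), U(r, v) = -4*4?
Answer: -2574 - I ≈ -2574.0 - 1.0*I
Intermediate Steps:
U(r, v) = -16
H(o, C) = 3 - I (H(o, C) = 3 - √(-16 + (C - C))/4 = 3 - √(-16 + 0)/4 = 3 - I)
-2577 + H(19, 4*(-4) + 2) = -2577 + (3 - I) = -2574 - I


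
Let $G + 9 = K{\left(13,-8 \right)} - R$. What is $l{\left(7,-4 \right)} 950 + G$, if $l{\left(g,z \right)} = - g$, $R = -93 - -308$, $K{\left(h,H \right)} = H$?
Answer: $-6882$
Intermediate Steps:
$R = 215$ ($R = -93 + 308 = 215$)
$G = -232$ ($G = -9 - 223 = -232$)
$l{\left(7,-4 \right)} 950 + G = \left(-1\right) 7 \cdot 950 - 232 = \left(-7\right) 950 - 232 = -6650 - 232 = -6882$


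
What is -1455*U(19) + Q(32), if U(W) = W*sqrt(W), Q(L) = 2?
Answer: 2 - 27645*sqrt(19) ≈ -1.2050e+5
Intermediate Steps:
U(W) = W**(3/2)
-1455*U(19) + Q(32) = -27645*sqrt(19) + 2 = 2 - 27645*sqrt(19)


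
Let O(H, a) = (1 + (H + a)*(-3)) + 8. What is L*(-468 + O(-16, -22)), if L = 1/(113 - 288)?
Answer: 69/35 ≈ 1.9714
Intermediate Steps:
L = -1/175 (L = 1/(-175) = -1/175 ≈ -0.0057143)
O(H, a) = 9 - 3*H - 3*a (O(H, a) = (1 + (-3*H - 3*a)) + 8 = (1 - 3*H - 3*a) + 8 = 9 - 3*H - 3*a)
L*(-468 + O(-16, -22)) = -(-468 + (9 - 3*(-16) - 3*(-22)))/175 = -(-468 + (9 + 48 + 66))/175 = -(-468 + 123)/175 = -1/175*(-345) = 69/35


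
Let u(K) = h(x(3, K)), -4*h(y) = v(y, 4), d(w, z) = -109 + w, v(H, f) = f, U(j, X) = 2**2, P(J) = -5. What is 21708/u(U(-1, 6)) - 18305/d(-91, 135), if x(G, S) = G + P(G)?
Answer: -864659/40 ≈ -21616.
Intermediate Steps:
U(j, X) = 4
x(G, S) = -5 + G (x(G, S) = G - 5 = -5 + G)
h(y) = -1 (h(y) = -1/4*4 = -1)
u(K) = -1
21708/u(U(-1, 6)) - 18305/d(-91, 135) = 21708/(-1) - 18305/(-109 - 91) = 21708*(-1) - 18305/(-200) = -21708 - 18305*(-1/200) = -21708 + 3661/40 = -864659/40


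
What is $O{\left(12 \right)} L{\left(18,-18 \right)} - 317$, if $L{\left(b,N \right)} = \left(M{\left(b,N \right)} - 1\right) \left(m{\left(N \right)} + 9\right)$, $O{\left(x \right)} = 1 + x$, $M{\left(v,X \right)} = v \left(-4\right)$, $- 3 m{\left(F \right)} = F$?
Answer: $-14552$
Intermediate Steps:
$m{\left(F \right)} = - \frac{F}{3}$
$M{\left(v,X \right)} = - 4 v$
$L{\left(b,N \right)} = \left(-1 - 4 b\right) \left(9 - \frac{N}{3}\right)$ ($L{\left(b,N \right)} = \left(- 4 b - 1\right) \left(- \frac{N}{3} + 9\right) = \left(-1 - 4 b\right) \left(9 - \frac{N}{3}\right)$)
$O{\left(12 \right)} L{\left(18,-18 \right)} - 317 = \left(1 + 12\right) \left(-9 - 648 + \frac{1}{3} \left(-18\right) + \frac{4}{3} \left(-18\right) 18\right) - 317 = 13 \left(-9 - 648 - 6 - 432\right) - 317 = 13 \left(-1095\right) - 317 = -14235 - 317 = -14552$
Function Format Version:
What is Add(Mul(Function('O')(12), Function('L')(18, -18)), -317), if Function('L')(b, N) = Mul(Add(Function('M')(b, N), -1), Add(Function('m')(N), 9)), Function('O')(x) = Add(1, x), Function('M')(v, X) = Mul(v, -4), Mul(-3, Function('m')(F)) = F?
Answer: -14552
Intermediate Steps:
Function('m')(F) = Mul(Rational(-1, 3), F)
Function('M')(v, X) = Mul(-4, v)
Function('L')(b, N) = Mul(Add(-1, Mul(-4, b)), Add(9, Mul(Rational(-1, 3), N))) (Function('L')(b, N) = Mul(Add(Mul(-4, b), -1), Add(Mul(Rational(-1, 3), N), 9)) = Mul(Add(-1, Mul(-4, b)), Add(9, Mul(Rational(-1, 3), N))))
Add(Mul(Function('O')(12), Function('L')(18, -18)), -317) = Add(Mul(Add(1, 12), Add(-9, Mul(-36, 18), Mul(Rational(1, 3), -18), Mul(Rational(4, 3), -18, 18))), -317) = Add(Mul(13, Add(-9, -648, -6, -432)), -317) = Add(Mul(13, -1095), -317) = Add(-14235, -317) = -14552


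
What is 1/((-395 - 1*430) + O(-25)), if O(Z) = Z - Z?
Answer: -1/825 ≈ -0.0012121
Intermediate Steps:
O(Z) = 0
1/((-395 - 1*430) + O(-25)) = 1/((-395 - 1*430) + 0) = 1/((-395 - 430) + 0) = 1/(-825 + 0) = 1/(-825) = -1/825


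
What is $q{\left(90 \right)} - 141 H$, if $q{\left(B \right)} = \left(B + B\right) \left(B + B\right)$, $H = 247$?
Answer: $-2427$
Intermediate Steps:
$q{\left(B \right)} = 4 B^{2}$ ($q{\left(B \right)} = 2 B 2 B = 4 B^{2}$)
$q{\left(90 \right)} - 141 H = 4 \cdot 90^{2} - 34827 = 4 \cdot 8100 - 34827 = 32400 - 34827 = -2427$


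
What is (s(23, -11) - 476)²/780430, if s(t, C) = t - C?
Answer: 97682/390215 ≈ 0.25033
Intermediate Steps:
(s(23, -11) - 476)²/780430 = ((23 - 1*(-11)) - 476)²/780430 = ((23 + 11) - 476)²*(1/780430) = (34 - 476)²*(1/780430) = (-442)²*(1/780430) = 195364*(1/780430) = 97682/390215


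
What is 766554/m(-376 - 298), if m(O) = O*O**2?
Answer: -383277/153091012 ≈ -0.0025036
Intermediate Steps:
m(O) = O**3
766554/m(-376 - 298) = 766554/((-376 - 298)**3) = 766554/((-674)**3) = 766554/(-306182024) = 766554*(-1/306182024) = -383277/153091012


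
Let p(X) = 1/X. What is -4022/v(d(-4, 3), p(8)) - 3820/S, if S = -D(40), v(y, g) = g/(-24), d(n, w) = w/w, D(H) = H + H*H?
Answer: 63322559/82 ≈ 7.7223e+5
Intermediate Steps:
D(H) = H + H²
d(n, w) = 1
v(y, g) = -g/24 (v(y, g) = g*(-1/24) = -g/24)
S = -1640 (S = -40*(1 + 40) = -40*41 = -1*1640 = -1640)
-4022/v(d(-4, 3), p(8)) - 3820/S = -4022/((-1/24/8)) - 3820/(-1640) = -4022/((-1/24*⅛)) - 3820*(-1/1640) = -4022/(-1/192) + 191/82 = -4022*(-192) + 191/82 = 772224 + 191/82 = 63322559/82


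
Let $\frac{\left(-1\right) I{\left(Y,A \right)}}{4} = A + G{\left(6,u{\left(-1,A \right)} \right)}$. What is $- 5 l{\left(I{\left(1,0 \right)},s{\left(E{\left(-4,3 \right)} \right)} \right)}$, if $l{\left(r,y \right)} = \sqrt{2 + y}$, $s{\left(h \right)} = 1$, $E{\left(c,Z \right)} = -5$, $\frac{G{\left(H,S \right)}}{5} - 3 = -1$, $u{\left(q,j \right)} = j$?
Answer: $- 5 \sqrt{3} \approx -8.6602$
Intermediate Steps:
$G{\left(H,S \right)} = 10$ ($G{\left(H,S \right)} = 15 + 5 \left(-1\right) = 15 - 5 = 10$)
$I{\left(Y,A \right)} = -40 - 4 A$ ($I{\left(Y,A \right)} = - 4 \left(A + 10\right) = - 4 \left(10 + A\right) = -40 - 4 A$)
$- 5 l{\left(I{\left(1,0 \right)},s{\left(E{\left(-4,3 \right)} \right)} \right)} = - 5 \sqrt{2 + 1} = - 5 \sqrt{3}$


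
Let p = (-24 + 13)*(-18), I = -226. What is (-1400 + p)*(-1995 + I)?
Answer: 2669642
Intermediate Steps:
p = 198 (p = -11*(-18) = 198)
(-1400 + p)*(-1995 + I) = (-1400 + 198)*(-1995 - 226) = -1202*(-2221) = 2669642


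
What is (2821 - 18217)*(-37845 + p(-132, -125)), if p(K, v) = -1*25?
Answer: 583046520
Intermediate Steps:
p(K, v) = -25
(2821 - 18217)*(-37845 + p(-132, -125)) = (2821 - 18217)*(-37845 - 25) = -15396*(-37870) = 583046520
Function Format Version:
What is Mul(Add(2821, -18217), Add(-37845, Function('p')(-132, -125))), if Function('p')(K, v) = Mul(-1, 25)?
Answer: 583046520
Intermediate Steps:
Function('p')(K, v) = -25
Mul(Add(2821, -18217), Add(-37845, Function('p')(-132, -125))) = Mul(Add(2821, -18217), Add(-37845, -25)) = Mul(-15396, -37870) = 583046520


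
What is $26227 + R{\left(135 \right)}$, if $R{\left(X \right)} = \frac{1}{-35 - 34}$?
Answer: $\frac{1809662}{69} \approx 26227.0$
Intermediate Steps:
$R{\left(X \right)} = - \frac{1}{69}$ ($R{\left(X \right)} = \frac{1}{-69} = - \frac{1}{69}$)
$26227 + R{\left(135 \right)} = 26227 - \frac{1}{69} = \frac{1809662}{69}$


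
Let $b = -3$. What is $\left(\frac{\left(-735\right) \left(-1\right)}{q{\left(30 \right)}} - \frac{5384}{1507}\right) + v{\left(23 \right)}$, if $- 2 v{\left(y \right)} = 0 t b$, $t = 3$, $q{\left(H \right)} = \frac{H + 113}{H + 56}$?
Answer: $\frac{8589778}{19591} \approx 438.46$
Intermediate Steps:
$q{\left(H \right)} = \frac{113 + H}{56 + H}$
$v{\left(y \right)} = 0$ ($v{\left(y \right)} = - \frac{0 \cdot 3 \left(-3\right)}{2} = - \frac{0 \left(-3\right)}{2} = \left(- \frac{1}{2}\right) 0 = 0$)
$\left(\frac{\left(-735\right) \left(-1\right)}{q{\left(30 \right)}} - \frac{5384}{1507}\right) + v{\left(23 \right)} = \left(\frac{\left(-735\right) \left(-1\right)}{\frac{1}{56 + 30} \left(113 + 30\right)} - \frac{5384}{1507}\right) + 0 = \left(\frac{735}{\frac{1}{86} \cdot 143} - \frac{5384}{1507}\right) + 0 = \left(\frac{735}{\frac{143}{86}} - \frac{5384}{1507}\right) + 0 = \left(735 \cdot \frac{86}{143} - \frac{5384}{1507}\right) + 0 = \left(\frac{63210}{143} - \frac{5384}{1507}\right) + 0 = \frac{8589778}{19591} + 0 = \frac{8589778}{19591}$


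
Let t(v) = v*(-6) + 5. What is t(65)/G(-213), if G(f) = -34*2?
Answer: 385/68 ≈ 5.6618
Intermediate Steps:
G(f) = -68
t(v) = 5 - 6*v (t(v) = -6*v + 5 = 5 - 6*v)
t(65)/G(-213) = (5 - 6*65)/(-68) = (5 - 390)*(-1/68) = -385*(-1/68) = 385/68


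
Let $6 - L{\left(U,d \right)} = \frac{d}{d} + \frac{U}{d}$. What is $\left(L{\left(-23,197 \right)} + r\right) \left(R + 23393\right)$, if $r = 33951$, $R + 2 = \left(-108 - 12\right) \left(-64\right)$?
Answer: $\frac{207844949205}{197} \approx 1.0551 \cdot 10^{9}$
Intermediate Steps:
$L{\left(U,d \right)} = 5 - \frac{U}{d}$ ($L{\left(U,d \right)} = 6 - \left(\frac{d}{d} + \frac{U}{d}\right) = 6 - \left(1 + \frac{U}{d}\right) = 5 - \frac{U}{d}$)
$R = 7678$ ($R = -2 + \left(-108 - 12\right) \left(-64\right) = -2 - -7680 = -2 + 7680 = 7678$)
$\left(L{\left(-23,197 \right)} + r\right) \left(R + 23393\right) = \left(\left(5 - - \frac{23}{197}\right) + 33951\right) \left(7678 + 23393\right) = \left(\left(5 - \left(-23\right) \frac{1}{197}\right) + 33951\right) 31071 = \left(\left(5 + \frac{23}{197}\right) + 33951\right) 31071 = \left(\frac{1008}{197} + 33951\right) 31071 = \frac{6689355}{197} \cdot 31071 = \frac{207844949205}{197}$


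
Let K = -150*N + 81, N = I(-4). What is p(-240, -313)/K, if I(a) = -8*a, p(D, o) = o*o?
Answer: -97969/4719 ≈ -20.761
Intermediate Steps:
p(D, o) = o²
N = 32 (N = -8*(-4) = 32)
K = -4719 (K = -150*32 + 81 = -4800 + 81 = -4719)
p(-240, -313)/K = (-313)²/(-4719) = 97969*(-1/4719) = -97969/4719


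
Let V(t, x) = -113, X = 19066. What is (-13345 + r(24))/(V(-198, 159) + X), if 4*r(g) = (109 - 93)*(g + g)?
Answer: -13153/18953 ≈ -0.69398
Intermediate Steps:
r(g) = 8*g (r(g) = ((109 - 93)*(g + g))/4 = (16*(2*g))/4 = (32*g)/4 = 8*g)
(-13345 + r(24))/(V(-198, 159) + X) = (-13345 + 8*24)/(-113 + 19066) = (-13345 + 192)/18953 = -13153*1/18953 = -13153/18953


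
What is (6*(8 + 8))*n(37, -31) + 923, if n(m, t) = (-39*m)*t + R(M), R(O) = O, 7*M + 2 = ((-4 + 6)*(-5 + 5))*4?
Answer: 30066845/7 ≈ 4.2953e+6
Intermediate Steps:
M = -2/7 (M = -2/7 + (((-4 + 6)*(-5 + 5))*4)/7 = -2/7 + ((2*0)*4)/7 = -2/7 + (0*4)/7 = -2/7 + (⅐)*0 = -2/7 + 0 = -2/7 ≈ -0.28571)
n(m, t) = -2/7 - 39*m*t (n(m, t) = (-39*m)*t - 2/7 = -39*m*t - 2/7 = -2/7 - 39*m*t)
(6*(8 + 8))*n(37, -31) + 923 = (6*(8 + 8))*(-2/7 - 39*37*(-31)) + 923 = (6*16)*(-2/7 + 44733) + 923 = 96*(313129/7) + 923 = 30060384/7 + 923 = 30066845/7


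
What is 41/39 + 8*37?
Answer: 11585/39 ≈ 297.05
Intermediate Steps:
41/39 + 8*37 = 41*(1/39) + 296 = 41/39 + 296 = 11585/39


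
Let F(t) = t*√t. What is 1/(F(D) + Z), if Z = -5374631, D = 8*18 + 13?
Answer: -5374631/28886654516268 - 157*√157/28886654516268 ≈ -1.8613e-7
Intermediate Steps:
D = 157 (D = 144 + 13 = 157)
F(t) = t^(3/2)
1/(F(D) + Z) = 1/(157^(3/2) - 5374631) = 1/(157*√157 - 5374631) = 1/(-5374631 + 157*√157)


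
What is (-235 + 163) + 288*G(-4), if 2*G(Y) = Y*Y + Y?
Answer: 1656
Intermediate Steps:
G(Y) = Y/2 + Y**2/2 (G(Y) = (Y*Y + Y)/2 = (Y**2 + Y)/2 = (Y + Y**2)/2 = Y/2 + Y**2/2)
(-235 + 163) + 288*G(-4) = (-235 + 163) + 288*((1/2)*(-4)*(1 - 4)) = -72 + 288*((1/2)*(-4)*(-3)) = -72 + 288*6 = -72 + 1728 = 1656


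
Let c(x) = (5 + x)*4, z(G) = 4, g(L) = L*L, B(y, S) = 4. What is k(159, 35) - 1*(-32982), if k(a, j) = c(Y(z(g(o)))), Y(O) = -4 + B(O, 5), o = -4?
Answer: 33002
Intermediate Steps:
g(L) = L²
Y(O) = 0 (Y(O) = -4 + 4 = 0)
c(x) = 20 + 4*x
k(a, j) = 20 (k(a, j) = 20 + 4*0 = 20 + 0 = 20)
k(159, 35) - 1*(-32982) = 20 - 1*(-32982) = 20 + 32982 = 33002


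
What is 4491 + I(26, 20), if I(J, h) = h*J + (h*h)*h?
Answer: 13011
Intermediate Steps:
I(J, h) = h**3 + J*h (I(J, h) = J*h + h**2*h = J*h + h**3 = h**3 + J*h)
4491 + I(26, 20) = 4491 + 20*(26 + 20**2) = 4491 + 20*(26 + 400) = 4491 + 20*426 = 4491 + 8520 = 13011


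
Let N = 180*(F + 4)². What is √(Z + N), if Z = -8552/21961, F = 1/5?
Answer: 2*√9569782348795/109805 ≈ 56.345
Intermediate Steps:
F = ⅕ (F = 1*(⅕) = ⅕ ≈ 0.20000)
N = 15876/5 (N = 180*(⅕ + 4)² = 180*(21/5)² = 180*(441/25) = 15876/5 ≈ 3175.2)
Z = -8552/21961 (Z = -8552*1/21961 = -8552/21961 ≈ -0.38942)
√(Z + N) = √(-8552/21961 + 15876/5) = √(348610076/109805) = 2*√9569782348795/109805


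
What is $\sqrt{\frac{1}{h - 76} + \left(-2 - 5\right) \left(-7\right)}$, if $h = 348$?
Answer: $\frac{3 \sqrt{25177}}{68} \approx 7.0003$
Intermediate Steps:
$\sqrt{\frac{1}{h - 76} + \left(-2 - 5\right) \left(-7\right)} = \sqrt{\frac{1}{348 - 76} + \left(-2 - 5\right) \left(-7\right)} = \sqrt{\frac{1}{272} - -49} = \sqrt{\frac{1}{272} + 49} = \sqrt{\frac{13329}{272}} = \frac{3 \sqrt{25177}}{68}$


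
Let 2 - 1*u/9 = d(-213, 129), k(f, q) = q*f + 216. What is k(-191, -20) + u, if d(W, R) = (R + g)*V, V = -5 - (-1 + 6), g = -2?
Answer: 15484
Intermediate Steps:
V = -10 (V = -5 - 1*5 = -5 - 5 = -10)
k(f, q) = 216 + f*q (k(f, q) = f*q + 216 = 216 + f*q)
d(W, R) = 20 - 10*R (d(W, R) = (R - 2)*(-10) = (-2 + R)*(-10) = 20 - 10*R)
u = 11448 (u = 18 - 9*(20 - 10*129) = 18 - 9*(20 - 1290) = 18 - 9*(-1270) = 18 + 11430 = 11448)
k(-191, -20) + u = (216 - 191*(-20)) + 11448 = (216 + 3820) + 11448 = 4036 + 11448 = 15484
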